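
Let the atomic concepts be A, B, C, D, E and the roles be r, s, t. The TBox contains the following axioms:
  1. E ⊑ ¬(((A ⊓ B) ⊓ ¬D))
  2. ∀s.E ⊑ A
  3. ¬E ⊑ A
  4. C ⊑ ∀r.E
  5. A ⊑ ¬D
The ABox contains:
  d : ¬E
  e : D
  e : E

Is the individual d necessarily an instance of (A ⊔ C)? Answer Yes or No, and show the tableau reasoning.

1. d : (A ⊔ C)?  L(d) = {¬E} ∪ {(¬A ⊓ ¬C)}
   clash {A, ¬A} at d — d ∈ (A ⊔ C)
2. Hence d : (A ⊔ C): entailed.

Yes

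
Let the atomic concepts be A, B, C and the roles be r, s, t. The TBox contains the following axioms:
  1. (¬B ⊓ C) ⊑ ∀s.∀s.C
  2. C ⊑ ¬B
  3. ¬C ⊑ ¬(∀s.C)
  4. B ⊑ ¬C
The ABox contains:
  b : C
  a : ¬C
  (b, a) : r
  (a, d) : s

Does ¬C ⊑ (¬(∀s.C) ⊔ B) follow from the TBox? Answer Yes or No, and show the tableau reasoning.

Yes

1. ¬C ⊑ (¬(∀s.C) ⊔ B)  ⇔  (¬C ⊓ (∀s.C ⊓ ¬B)) unsat w.r.t. T
   all branches close; clash {C, ¬C} at an ∃-successor
2. Hence ¬C ⊑ (¬(∀s.C) ⊔ B): entailed.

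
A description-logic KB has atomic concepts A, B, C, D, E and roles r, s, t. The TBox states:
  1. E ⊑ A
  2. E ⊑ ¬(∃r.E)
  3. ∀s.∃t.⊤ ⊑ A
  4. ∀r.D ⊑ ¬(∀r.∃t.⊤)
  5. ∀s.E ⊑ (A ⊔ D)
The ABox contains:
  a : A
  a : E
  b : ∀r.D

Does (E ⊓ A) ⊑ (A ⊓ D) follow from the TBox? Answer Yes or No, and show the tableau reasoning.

No

1. (E ⊓ A) ⊑ (A ⊓ D)  ⇔  ((E ⊓ A) ⊓ (¬A ⊔ ¬D)) unsat w.r.t. T
   apply at x₀: E⊑¬(∃r.E)
   open: L(x₀) ⊇ {A, E, ¬D, ∀r.¬E, ∃r.¬D, …} (+ ∃-successors)
2. Hence (E ⊓ A) ⊑ (A ⊓ D): not entailed.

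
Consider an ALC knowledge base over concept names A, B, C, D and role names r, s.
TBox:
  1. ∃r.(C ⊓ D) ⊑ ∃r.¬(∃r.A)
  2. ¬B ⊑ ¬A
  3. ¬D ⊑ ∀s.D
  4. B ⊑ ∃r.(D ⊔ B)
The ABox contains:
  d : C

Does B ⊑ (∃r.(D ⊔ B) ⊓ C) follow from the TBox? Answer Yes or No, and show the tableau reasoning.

No

1. B ⊑ (∃r.(D ⊔ B) ⊓ C)  ⇔  (B ⊓ (∀r.(¬D ⊓ ¬B) ⊔ ¬C)) unsat w.r.t. T
   apply at x₀: B⊑∃r.(D ⊔ B)
   open: L(x₀) ⊇ {B, D, ¬C, ∀r.(¬C ⊔ ¬D), ∃r.(D ⊔ B)} (+ ∃-successors)
2. Hence B ⊑ (∃r.(D ⊔ B) ⊓ C): not entailed.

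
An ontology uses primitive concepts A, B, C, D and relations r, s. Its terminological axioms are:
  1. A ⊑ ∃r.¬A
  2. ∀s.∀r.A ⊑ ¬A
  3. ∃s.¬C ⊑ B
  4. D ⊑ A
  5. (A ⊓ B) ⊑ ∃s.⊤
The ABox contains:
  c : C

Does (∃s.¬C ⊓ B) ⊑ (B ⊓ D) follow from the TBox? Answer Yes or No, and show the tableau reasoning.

1. (∃s.¬C ⊓ B) ⊑ (B ⊓ D)  ⇔  ((∃s.¬C ⊓ B) ⊓ (¬B ⊔ ¬D)) unsat w.r.t. T
   open: L(x₀) ⊇ {B, ¬A, ¬D, ∃s.¬C} (+ ∃-successors)
2. Hence (∃s.¬C ⊓ B) ⊑ (B ⊓ D): not entailed.

No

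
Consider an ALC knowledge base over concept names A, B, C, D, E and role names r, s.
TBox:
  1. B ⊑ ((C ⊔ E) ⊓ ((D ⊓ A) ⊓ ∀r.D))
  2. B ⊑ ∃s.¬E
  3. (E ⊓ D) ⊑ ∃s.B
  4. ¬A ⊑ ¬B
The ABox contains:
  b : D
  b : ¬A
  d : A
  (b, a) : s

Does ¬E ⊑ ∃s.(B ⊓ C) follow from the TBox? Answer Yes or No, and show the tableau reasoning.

1. ¬E ⊑ ∃s.(B ⊓ C)  ⇔  (¬E ⊓ ∀s.(¬B ⊔ ¬C)) unsat w.r.t. T
   open: L(x₀) ⊇ {A, ¬B, ¬E, ∀s.(¬B ⊔ ¬C)}
2. Hence ¬E ⊑ ∃s.(B ⊓ C): not entailed.

No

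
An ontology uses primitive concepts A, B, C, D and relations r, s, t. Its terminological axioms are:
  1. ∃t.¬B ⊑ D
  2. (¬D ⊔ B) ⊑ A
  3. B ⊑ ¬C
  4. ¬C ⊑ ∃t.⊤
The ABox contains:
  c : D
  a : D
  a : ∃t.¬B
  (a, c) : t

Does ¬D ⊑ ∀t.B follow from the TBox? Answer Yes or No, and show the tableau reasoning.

1. ¬D ⊑ ∀t.B  ⇔  (¬D ⊓ ∃t.¬B) unsat w.r.t. T
   all branches close; clash {D, ¬D} at x₀
2. Hence ¬D ⊑ ∀t.B: entailed.

Yes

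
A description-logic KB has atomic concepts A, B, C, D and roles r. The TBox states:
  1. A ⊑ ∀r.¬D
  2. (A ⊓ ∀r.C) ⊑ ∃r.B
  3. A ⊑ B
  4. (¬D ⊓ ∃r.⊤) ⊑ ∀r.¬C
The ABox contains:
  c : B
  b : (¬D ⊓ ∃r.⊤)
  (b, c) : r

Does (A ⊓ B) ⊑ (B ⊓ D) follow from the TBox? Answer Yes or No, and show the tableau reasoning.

1. (A ⊓ B) ⊑ (B ⊓ D)  ⇔  ((A ⊓ B) ⊓ (¬B ⊔ ¬D)) unsat w.r.t. T
   apply at x₀: A⊑∀r.¬D
   open: L(x₀) ⊇ {A, B, ¬D, ∀r.¬C, ∀r.¬D, …} (+ ∃-successors)
2. Hence (A ⊓ B) ⊑ (B ⊓ D): not entailed.

No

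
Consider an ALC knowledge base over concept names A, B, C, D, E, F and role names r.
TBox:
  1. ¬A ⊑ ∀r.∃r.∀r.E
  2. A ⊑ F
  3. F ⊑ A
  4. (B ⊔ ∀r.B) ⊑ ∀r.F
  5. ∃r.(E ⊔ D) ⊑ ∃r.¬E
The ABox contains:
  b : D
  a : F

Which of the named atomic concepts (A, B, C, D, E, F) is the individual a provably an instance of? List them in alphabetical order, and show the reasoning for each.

1. a : A?  L(a) = {F} ∪ {¬A}
   clash {A, ¬A} at a — a ∈ A
2. a : B?  L(a) = {F} ∪ {¬B}
   apply at a: F⊑A
   open: L(a) ⊇ {A, F, ¬B, ∀r.(¬E ⊓ ¬D), ∃r.¬B} (+ ∃-successors) — a ∉ B possible
3. a : C?  L(a) = {F} ∪ {¬C}
   apply at a: F⊑A
   open: L(a) ⊇ {A, F, ¬B, ¬C, ∀r.(¬E ⊓ ¬D), …} (+ ∃-successors) — a ∉ C possible
4. a : D?  L(a) = {F} ∪ {¬D}
   apply at a: F⊑A
   open: L(a) ⊇ {A, F, ¬B, ¬D, ∀r.(¬E ⊓ ¬D), …} (+ ∃-successors) — a ∉ D possible
5. a : E?  L(a) = {F} ∪ {¬E}
   apply at a: F⊑A
   open: L(a) ⊇ {A, F, ¬B, ¬E, ∀r.(¬E ⊓ ¬D), …} (+ ∃-successors) — a ∉ E possible
6. a : F?  L(a) = {F} ∪ {¬F}
   clash {F, ¬F} at a — a ∈ F
7. Entailed for a: {A, F}

{A, F}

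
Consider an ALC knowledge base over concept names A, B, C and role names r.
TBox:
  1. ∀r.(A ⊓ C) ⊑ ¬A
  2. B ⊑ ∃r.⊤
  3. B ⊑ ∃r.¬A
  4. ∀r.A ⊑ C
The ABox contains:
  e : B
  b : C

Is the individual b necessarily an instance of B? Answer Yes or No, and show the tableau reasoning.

No

1. b : B?  L(b) = {C} ∪ {¬B}
   open: L(b) ⊇ {C, ¬B, ∃r.(¬A ⊔ ¬C)} (+ ∃-successors) — b ∉ B possible
2. Hence b : B: not entailed.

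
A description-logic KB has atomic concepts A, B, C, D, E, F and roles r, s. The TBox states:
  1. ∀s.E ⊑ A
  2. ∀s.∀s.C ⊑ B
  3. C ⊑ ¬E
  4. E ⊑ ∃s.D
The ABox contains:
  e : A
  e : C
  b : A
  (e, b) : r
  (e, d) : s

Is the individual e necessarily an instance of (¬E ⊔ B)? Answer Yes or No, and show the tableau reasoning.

1. e : (¬E ⊔ B)?  L(e) = {A, C} ∪ {(E ⊓ ¬B)}
   clash {E, ¬E} at e — e ∈ (¬E ⊔ B)
2. Hence e : (¬E ⊔ B): entailed.

Yes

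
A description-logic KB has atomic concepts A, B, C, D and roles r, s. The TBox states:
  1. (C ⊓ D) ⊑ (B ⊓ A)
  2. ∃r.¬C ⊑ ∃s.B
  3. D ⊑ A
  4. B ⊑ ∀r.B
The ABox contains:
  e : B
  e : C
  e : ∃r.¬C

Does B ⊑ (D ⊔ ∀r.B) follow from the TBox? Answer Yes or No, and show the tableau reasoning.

Yes

1. B ⊑ (D ⊔ ∀r.B)  ⇔  (B ⊓ (¬D ⊓ ∃r.¬B)) unsat w.r.t. T
   all branches close; clash {B, ¬B} at an ∃-successor
2. Hence B ⊑ (D ⊔ ∀r.B): entailed.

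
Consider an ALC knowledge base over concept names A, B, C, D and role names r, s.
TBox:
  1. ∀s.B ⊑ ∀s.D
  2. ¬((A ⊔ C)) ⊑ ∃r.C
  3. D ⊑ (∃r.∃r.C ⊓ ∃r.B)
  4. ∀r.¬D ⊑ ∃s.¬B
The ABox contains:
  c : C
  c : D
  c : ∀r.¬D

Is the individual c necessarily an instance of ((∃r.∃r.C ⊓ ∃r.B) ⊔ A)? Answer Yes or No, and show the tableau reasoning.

1. c : ((∃r.∃r.C ⊓ ∃r.B) ⊔ A)?  L(c) = {C, D, ∀r.¬D} ∪ {((∀r.∀r.¬C ⊔ ∀r.¬B) ⊓ ¬A)}
   clash {B, ¬B} at an ∃-successor — c ∈ ((∃r.∃r.C ⊓ ∃r.B) ⊔ A)
2. Hence c : ((∃r.∃r.C ⊓ ∃r.B) ⊔ A): entailed.

Yes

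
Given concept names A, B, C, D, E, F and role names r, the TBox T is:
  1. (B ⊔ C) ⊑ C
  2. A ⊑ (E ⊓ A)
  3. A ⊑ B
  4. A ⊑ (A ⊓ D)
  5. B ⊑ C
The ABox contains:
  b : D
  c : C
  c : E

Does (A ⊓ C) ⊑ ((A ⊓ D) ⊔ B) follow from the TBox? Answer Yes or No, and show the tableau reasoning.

1. (A ⊓ C) ⊑ ((A ⊓ D) ⊔ B)  ⇔  ((A ⊓ C) ⊓ ((¬A ⊔ ¬D) ⊓ ¬B)) unsat w.r.t. T
   all branches close; clash {B, ¬B} at x₀
2. Hence (A ⊓ C) ⊑ ((A ⊓ D) ⊔ B): entailed.

Yes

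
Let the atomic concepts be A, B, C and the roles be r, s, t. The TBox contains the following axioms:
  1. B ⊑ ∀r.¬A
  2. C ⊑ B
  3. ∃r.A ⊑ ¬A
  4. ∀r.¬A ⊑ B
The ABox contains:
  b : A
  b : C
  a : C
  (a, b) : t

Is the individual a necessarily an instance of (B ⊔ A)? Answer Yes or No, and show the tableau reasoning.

Yes

1. a : (B ⊔ A)?  L(a) = {C} ∪ {(¬B ⊓ ¬A)}
   clash {B, ¬B} at a — a ∈ (B ⊔ A)
2. Hence a : (B ⊔ A): entailed.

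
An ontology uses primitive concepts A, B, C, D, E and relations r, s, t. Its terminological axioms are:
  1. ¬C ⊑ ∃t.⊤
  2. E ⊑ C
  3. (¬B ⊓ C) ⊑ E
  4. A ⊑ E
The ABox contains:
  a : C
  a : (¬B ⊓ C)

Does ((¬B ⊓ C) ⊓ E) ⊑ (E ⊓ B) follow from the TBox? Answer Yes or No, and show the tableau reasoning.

1. ((¬B ⊓ C) ⊓ E) ⊑ (E ⊓ B)  ⇔  (((¬B ⊓ C) ⊓ E) ⊓ (¬E ⊔ ¬B)) unsat w.r.t. T
   open: L(x₀) ⊇ {C, E, ¬B}
2. Hence ((¬B ⊓ C) ⊓ E) ⊑ (E ⊓ B): not entailed.

No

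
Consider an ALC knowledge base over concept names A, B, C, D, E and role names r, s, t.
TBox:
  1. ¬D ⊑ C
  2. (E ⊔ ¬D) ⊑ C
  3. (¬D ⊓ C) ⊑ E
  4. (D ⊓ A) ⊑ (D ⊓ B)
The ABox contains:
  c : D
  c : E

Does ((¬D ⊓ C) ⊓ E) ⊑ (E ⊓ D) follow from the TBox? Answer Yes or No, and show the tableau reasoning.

1. ((¬D ⊓ C) ⊓ E) ⊑ (E ⊓ D)  ⇔  (((¬D ⊓ C) ⊓ E) ⊓ (¬E ⊔ ¬D)) unsat w.r.t. T
   open: L(x₀) ⊇ {C, E, ¬D}
2. Hence ((¬D ⊓ C) ⊓ E) ⊑ (E ⊓ D): not entailed.

No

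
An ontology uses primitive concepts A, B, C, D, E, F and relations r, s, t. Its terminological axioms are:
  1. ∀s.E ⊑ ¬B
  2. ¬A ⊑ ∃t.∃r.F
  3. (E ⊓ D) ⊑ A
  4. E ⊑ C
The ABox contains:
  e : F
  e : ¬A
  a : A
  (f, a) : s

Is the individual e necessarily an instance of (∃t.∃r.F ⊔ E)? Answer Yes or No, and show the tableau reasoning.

Yes

1. e : (∃t.∃r.F ⊔ E)?  L(e) = {F, ¬A} ∪ {(∀t.∀r.¬F ⊓ ¬E)}
   clash {A, ¬A} at e — e ∈ (∃t.∃r.F ⊔ E)
2. Hence e : (∃t.∃r.F ⊔ E): entailed.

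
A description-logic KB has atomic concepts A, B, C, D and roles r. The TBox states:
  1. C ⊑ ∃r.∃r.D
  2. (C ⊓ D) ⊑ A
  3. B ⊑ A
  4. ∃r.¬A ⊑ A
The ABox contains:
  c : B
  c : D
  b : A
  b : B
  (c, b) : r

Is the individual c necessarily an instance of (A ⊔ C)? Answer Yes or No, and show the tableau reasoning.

1. c : (A ⊔ C)?  L(c) = {B, D} ∪ {(¬A ⊓ ¬C)}
   clash {A, ¬A} at c — c ∈ (A ⊔ C)
2. Hence c : (A ⊔ C): entailed.

Yes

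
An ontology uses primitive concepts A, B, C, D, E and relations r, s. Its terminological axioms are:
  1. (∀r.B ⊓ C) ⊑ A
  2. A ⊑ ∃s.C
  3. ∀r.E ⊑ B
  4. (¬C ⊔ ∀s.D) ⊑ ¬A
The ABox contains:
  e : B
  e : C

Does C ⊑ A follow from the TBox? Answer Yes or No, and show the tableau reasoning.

1. C ⊑ A  ⇔  (C ⊓ ¬A) unsat w.r.t. T
   open: L(x₀) ⊇ {C, ¬A, ∃r.¬B, ∃r.¬E} (+ ∃-successors)
2. Hence C ⊑ A: not entailed.

No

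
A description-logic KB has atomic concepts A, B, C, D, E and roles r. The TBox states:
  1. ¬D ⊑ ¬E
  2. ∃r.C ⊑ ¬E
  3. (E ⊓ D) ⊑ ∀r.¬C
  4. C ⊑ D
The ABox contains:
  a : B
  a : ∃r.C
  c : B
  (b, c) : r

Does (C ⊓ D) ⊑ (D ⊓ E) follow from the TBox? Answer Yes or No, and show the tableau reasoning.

No

1. (C ⊓ D) ⊑ (D ⊓ E)  ⇔  ((C ⊓ D) ⊓ (¬D ⊔ ¬E)) unsat w.r.t. T
   open: L(x₀) ⊇ {C, D, ¬E}
2. Hence (C ⊓ D) ⊑ (D ⊓ E): not entailed.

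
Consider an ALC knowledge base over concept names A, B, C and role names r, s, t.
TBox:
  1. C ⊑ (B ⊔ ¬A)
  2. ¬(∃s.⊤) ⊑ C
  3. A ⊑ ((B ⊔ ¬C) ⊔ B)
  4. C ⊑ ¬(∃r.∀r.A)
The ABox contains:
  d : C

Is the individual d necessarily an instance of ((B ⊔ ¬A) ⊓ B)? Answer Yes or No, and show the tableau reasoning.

1. d : ((B ⊔ ¬A) ⊓ B)?  L(d) = {C} ∪ {((¬B ⊓ A) ⊔ ¬B)}
   apply at d: C⊑(B ⊔ ¬A); C⊑¬(∃r.∀r.A)
   open: L(d) ⊇ {C, ¬A, ¬B, ∀r.∃r.¬A} — d ∉ ((B ⊔ ¬A) ⊓ B) possible
2. Hence d : ((B ⊔ ¬A) ⊓ B): not entailed.

No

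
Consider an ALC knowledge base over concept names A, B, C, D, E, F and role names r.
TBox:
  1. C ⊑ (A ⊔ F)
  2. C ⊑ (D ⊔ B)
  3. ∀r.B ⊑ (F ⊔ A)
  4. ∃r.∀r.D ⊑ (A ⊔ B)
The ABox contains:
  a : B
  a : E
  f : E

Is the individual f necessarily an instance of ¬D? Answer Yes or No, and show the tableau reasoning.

1. f : ¬D?  L(f) = {E} ∪ {D}
   open: L(f) ⊇ {D, E, ¬C, ∀r.∃r.¬D, ∃r.¬B} (+ ∃-successors) — f ∉ ¬D possible
2. Hence f : ¬D: not entailed.

No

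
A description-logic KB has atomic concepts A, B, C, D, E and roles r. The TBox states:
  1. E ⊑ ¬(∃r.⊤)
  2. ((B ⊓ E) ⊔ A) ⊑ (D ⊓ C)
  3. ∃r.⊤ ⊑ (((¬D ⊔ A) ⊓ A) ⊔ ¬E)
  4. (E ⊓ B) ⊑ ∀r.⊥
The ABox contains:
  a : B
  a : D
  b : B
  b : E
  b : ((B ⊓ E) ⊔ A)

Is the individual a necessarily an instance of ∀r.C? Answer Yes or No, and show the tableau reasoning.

No

1. a : ∀r.C?  L(a) = {B, D} ∪ {∃r.¬C}
   open: L(a) ⊇ {B, D, ¬A, ¬E, ∃r.¬C} (+ ∃-successors) — a ∉ ∀r.C possible
2. Hence a : ∀r.C: not entailed.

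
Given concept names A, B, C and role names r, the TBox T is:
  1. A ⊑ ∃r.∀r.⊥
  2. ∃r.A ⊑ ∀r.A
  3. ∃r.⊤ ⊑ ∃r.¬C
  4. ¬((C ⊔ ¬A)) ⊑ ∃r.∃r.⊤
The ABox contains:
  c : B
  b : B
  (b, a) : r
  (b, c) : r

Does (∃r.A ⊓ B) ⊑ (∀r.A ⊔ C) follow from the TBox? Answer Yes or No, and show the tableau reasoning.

Yes

1. (∃r.A ⊓ B) ⊑ (∀r.A ⊔ C)  ⇔  ((∃r.A ⊓ B) ⊓ (∃r.¬A ⊓ ¬C)) unsat w.r.t. T
   all branches close; clash ⊥ at an ∃-successor
2. Hence (∃r.A ⊓ B) ⊑ (∀r.A ⊔ C): entailed.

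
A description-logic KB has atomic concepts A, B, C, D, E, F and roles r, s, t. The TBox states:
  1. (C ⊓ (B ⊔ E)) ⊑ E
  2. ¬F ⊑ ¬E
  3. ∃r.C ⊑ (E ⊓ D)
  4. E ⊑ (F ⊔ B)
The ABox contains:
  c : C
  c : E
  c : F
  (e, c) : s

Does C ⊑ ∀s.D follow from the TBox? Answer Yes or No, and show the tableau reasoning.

1. C ⊑ ∀s.D  ⇔  (C ⊓ ∃s.¬D) unsat w.r.t. T
   open: L(x₀) ⊇ {C, F, ¬B, ¬E, ∀r.¬C, …} (+ ∃-successors)
2. Hence C ⊑ ∀s.D: not entailed.

No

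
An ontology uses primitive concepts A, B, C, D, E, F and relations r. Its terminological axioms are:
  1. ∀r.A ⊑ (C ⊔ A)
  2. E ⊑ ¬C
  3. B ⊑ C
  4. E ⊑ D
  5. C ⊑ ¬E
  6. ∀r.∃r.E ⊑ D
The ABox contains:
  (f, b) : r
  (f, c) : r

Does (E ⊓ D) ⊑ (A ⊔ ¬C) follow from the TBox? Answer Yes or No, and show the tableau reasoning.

Yes

1. (E ⊓ D) ⊑ (A ⊔ ¬C)  ⇔  ((E ⊓ D) ⊓ (¬A ⊓ C)) unsat w.r.t. T
   all branches close; clash {E, ¬E} at x₀
2. Hence (E ⊓ D) ⊑ (A ⊔ ¬C): entailed.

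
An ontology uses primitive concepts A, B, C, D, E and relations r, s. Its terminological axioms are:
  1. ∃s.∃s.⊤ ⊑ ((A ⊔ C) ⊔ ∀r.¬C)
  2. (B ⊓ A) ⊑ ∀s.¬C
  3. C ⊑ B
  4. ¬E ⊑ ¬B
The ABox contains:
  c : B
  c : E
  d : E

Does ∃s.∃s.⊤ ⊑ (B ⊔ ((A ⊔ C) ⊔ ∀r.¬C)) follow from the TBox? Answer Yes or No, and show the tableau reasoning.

1. ∃s.∃s.⊤ ⊑ (B ⊔ ((A ⊔ C) ⊔ ∀r.¬C))  ⇔  (∃s.∃s.⊤ ⊓ (¬B ⊓ ((¬A ⊓ ¬C) ⊓ ∃r.C))) unsat w.r.t. T
   all branches close; clash {C, ¬C} at an ∃-successor
2. Hence ∃s.∃s.⊤ ⊑ (B ⊔ ((A ⊔ C) ⊔ ∀r.¬C)): entailed.

Yes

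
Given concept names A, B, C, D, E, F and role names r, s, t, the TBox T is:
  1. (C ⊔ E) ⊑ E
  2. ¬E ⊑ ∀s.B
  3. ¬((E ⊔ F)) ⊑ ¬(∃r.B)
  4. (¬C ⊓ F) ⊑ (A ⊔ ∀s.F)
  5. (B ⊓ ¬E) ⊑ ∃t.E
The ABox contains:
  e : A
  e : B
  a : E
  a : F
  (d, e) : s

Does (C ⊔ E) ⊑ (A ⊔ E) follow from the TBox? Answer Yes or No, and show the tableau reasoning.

Yes

1. (C ⊔ E) ⊑ (A ⊔ E)  ⇔  ((C ⊔ E) ⊓ (¬A ⊓ ¬E)) unsat w.r.t. T
   all branches close; clash {E, ¬E} at x₀
2. Hence (C ⊔ E) ⊑ (A ⊔ E): entailed.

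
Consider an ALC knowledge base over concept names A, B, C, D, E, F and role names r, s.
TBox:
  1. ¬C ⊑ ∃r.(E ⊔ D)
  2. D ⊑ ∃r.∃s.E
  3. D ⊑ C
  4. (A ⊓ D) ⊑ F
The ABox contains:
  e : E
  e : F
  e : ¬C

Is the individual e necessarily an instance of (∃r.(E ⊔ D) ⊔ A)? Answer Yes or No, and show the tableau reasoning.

Yes

1. e : (∃r.(E ⊔ D) ⊔ A)?  L(e) = {E, F, ¬C} ∪ {(∀r.(¬E ⊓ ¬D) ⊓ ¬A)}
   clash {C, ¬C} at e — e ∈ (∃r.(E ⊔ D) ⊔ A)
2. Hence e : (∃r.(E ⊔ D) ⊔ A): entailed.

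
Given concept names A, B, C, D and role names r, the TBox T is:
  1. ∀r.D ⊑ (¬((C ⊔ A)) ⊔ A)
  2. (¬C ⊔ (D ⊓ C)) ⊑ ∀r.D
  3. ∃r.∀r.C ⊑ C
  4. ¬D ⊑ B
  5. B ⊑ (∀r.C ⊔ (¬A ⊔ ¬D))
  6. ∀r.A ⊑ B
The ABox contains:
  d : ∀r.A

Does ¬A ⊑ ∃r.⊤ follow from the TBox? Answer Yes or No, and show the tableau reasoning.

1. ¬A ⊑ ∃r.⊤  ⇔  (¬A ⊓ ∀r.⊥) unsat w.r.t. T
   open: L(x₀) ⊇ {B, D, ¬A, ¬C, ∀r.C, …}
2. Hence ¬A ⊑ ∃r.⊤: not entailed.

No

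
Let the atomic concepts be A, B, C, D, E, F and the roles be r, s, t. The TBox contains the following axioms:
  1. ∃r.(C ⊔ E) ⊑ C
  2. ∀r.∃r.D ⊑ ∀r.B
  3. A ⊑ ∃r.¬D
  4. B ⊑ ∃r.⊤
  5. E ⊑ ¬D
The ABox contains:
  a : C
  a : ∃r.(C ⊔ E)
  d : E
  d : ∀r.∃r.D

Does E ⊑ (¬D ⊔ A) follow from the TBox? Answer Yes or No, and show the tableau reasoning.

1. E ⊑ (¬D ⊔ A)  ⇔  (E ⊓ (D ⊓ ¬A)) unsat w.r.t. T
   all branches close; clash {D, ¬D} at x₀
2. Hence E ⊑ (¬D ⊔ A): entailed.

Yes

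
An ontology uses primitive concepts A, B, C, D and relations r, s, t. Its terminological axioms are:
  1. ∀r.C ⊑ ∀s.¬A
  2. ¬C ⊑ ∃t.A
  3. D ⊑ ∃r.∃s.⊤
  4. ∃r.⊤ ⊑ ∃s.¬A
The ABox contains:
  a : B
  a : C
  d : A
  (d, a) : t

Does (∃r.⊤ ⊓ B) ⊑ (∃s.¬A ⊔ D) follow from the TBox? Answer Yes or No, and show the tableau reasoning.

Yes

1. (∃r.⊤ ⊓ B) ⊑ (∃s.¬A ⊔ D)  ⇔  ((∃r.⊤ ⊓ B) ⊓ (∀s.A ⊓ ¬D)) unsat w.r.t. T
   all branches close; clash {A, ¬A} at an ∃-successor
2. Hence (∃r.⊤ ⊓ B) ⊑ (∃s.¬A ⊔ D): entailed.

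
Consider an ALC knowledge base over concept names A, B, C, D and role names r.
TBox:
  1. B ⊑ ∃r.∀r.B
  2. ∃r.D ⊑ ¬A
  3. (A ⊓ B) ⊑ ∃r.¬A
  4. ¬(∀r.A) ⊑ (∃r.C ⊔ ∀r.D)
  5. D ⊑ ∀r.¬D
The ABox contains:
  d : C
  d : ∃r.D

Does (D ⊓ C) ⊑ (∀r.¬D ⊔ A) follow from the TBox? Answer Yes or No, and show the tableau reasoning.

1. (D ⊓ C) ⊑ (∀r.¬D ⊔ A)  ⇔  ((D ⊓ C) ⊓ (∃r.D ⊓ ¬A)) unsat w.r.t. T
   all branches close; clash {D, ¬D} at an ∃-successor
2. Hence (D ⊓ C) ⊑ (∀r.¬D ⊔ A): entailed.

Yes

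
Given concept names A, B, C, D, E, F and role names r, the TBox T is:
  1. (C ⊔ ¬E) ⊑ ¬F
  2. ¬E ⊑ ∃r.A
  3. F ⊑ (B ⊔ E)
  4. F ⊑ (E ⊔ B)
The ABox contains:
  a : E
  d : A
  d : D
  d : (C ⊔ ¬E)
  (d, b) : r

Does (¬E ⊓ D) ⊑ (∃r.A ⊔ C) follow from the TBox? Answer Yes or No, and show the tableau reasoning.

Yes

1. (¬E ⊓ D) ⊑ (∃r.A ⊔ C)  ⇔  ((¬E ⊓ D) ⊓ (∀r.¬A ⊓ ¬C)) unsat w.r.t. T
   all branches close; clash {E, ¬E} at x₀
2. Hence (¬E ⊓ D) ⊑ (∃r.A ⊔ C): entailed.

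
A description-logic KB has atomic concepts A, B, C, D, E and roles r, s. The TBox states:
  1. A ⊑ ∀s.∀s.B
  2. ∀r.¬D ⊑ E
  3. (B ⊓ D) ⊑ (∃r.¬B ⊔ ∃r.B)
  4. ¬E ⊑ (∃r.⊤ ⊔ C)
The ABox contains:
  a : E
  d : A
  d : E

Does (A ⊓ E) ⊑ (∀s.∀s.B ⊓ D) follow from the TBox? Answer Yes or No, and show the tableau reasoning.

No

1. (A ⊓ E) ⊑ (∀s.∀s.B ⊓ D)  ⇔  ((A ⊓ E) ⊓ (∃s.∃s.¬B ⊔ ¬D)) unsat w.r.t. T
   apply at x₀: A⊑∀s.∀s.B
   open: L(x₀) ⊇ {A, E, ¬B, ¬D, ∀s.∀s.B}
2. Hence (A ⊓ E) ⊑ (∀s.∀s.B ⊓ D): not entailed.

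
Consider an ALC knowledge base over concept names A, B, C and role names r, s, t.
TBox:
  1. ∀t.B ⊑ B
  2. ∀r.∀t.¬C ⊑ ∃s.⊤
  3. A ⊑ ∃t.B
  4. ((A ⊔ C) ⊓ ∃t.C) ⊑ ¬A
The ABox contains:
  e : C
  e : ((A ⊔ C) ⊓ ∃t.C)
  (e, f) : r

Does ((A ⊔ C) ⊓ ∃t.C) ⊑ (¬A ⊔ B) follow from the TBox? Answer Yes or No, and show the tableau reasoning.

Yes

1. ((A ⊔ C) ⊓ ∃t.C) ⊑ (¬A ⊔ B)  ⇔  (((A ⊔ C) ⊓ ∃t.C) ⊓ (A ⊓ ¬B)) unsat w.r.t. T
   all branches close; clash {B, ¬B} at x₀
2. Hence ((A ⊔ C) ⊓ ∃t.C) ⊑ (¬A ⊔ B): entailed.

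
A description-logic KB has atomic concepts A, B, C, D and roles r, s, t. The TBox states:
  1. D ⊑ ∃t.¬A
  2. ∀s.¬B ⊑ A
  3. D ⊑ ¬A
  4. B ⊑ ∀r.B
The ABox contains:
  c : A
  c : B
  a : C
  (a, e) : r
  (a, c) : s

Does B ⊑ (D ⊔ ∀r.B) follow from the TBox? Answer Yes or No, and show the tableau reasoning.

Yes

1. B ⊑ (D ⊔ ∀r.B)  ⇔  (B ⊓ (¬D ⊓ ∃r.¬B)) unsat w.r.t. T
   all branches close; clash {B, ¬B} at an ∃-successor
2. Hence B ⊑ (D ⊔ ∀r.B): entailed.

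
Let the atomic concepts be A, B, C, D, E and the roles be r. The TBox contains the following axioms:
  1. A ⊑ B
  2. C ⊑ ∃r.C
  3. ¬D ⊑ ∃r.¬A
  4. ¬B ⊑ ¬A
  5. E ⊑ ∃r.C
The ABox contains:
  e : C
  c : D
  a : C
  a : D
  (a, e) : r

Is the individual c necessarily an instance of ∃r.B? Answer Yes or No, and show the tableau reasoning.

1. c : ∃r.B?  L(c) = {D} ∪ {∀r.¬B}
   open: L(c) ⊇ {B, D, ¬C, ¬E, ∀r.¬B} — c ∉ ∃r.B possible
2. Hence c : ∃r.B: not entailed.

No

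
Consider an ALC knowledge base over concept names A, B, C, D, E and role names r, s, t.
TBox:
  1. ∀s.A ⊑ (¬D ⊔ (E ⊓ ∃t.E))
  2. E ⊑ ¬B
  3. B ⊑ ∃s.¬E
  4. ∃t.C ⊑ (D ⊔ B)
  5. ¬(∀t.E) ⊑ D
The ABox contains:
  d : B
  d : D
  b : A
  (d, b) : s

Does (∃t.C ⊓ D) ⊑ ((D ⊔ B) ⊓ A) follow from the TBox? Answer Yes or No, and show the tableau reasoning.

1. (∃t.C ⊓ D) ⊑ ((D ⊔ B) ⊓ A)  ⇔  ((∃t.C ⊓ D) ⊓ ((¬D ⊓ ¬B) ⊔ ¬A)) unsat w.r.t. T
   apply at x₀: ∃t.C⊑(D ⊔ B)
   open: L(x₀) ⊇ {D, ¬A, ¬B, ¬E, ∃s.¬A, …} (+ ∃-successors)
2. Hence (∃t.C ⊓ D) ⊑ ((D ⊔ B) ⊓ A): not entailed.

No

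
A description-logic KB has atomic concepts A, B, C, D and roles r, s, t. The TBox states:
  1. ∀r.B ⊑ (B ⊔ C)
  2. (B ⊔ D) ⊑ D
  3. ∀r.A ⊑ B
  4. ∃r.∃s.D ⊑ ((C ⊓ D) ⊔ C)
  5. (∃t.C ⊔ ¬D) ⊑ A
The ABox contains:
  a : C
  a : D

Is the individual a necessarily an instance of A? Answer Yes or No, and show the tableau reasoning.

1. a : A?  L(a) = {C, D} ∪ {¬A}
   open: L(a) ⊇ {C, D, ¬A, ∀r.∀s.¬D, ∀t.¬C, …} (+ ∃-successors) — a ∉ A possible
2. Hence a : A: not entailed.

No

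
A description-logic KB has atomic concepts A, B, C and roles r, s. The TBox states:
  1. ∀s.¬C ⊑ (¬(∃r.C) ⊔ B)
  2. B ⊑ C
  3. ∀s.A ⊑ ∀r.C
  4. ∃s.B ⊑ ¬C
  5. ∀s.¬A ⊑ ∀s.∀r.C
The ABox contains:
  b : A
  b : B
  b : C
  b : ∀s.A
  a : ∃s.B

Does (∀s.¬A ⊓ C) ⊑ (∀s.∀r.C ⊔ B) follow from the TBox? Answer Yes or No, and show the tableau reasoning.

Yes

1. (∀s.¬A ⊓ C) ⊑ (∀s.∀r.C ⊔ B)  ⇔  ((∀s.¬A ⊓ C) ⊓ (∃s.∃r.¬C ⊓ ¬B)) unsat w.r.t. T
   all branches close; clash {C, ¬C} at x₀
2. Hence (∀s.¬A ⊓ C) ⊑ (∀s.∀r.C ⊔ B): entailed.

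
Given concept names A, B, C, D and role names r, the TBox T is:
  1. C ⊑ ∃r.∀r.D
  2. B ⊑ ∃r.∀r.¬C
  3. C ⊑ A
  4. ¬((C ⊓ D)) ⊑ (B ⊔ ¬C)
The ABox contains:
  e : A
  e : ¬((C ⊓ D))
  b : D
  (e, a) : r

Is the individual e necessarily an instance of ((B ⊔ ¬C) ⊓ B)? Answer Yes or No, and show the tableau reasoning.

No

1. e : ((B ⊔ ¬C) ⊓ B)?  L(e) = {A, ¬((C ⊓ D))} ∪ {((¬B ⊓ C) ⊔ ¬B)}
   apply at e: ¬((C ⊓ D))⊑(B ⊔ ¬C)
   open: L(e) ⊇ {A, ¬B, ¬C} — e ∉ ((B ⊔ ¬C) ⊓ B) possible
2. Hence e : ((B ⊔ ¬C) ⊓ B): not entailed.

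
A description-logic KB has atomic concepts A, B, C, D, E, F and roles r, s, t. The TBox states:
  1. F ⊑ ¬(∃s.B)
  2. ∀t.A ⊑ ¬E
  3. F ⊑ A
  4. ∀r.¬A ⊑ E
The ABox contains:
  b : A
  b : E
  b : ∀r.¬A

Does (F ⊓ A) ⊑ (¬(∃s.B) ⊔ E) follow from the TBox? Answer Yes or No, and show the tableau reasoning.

Yes

1. (F ⊓ A) ⊑ (¬(∃s.B) ⊔ E)  ⇔  ((F ⊓ A) ⊓ (∃s.B ⊓ ¬E)) unsat w.r.t. T
   all branches close; clash {E, ¬E} at x₀
2. Hence (F ⊓ A) ⊑ (¬(∃s.B) ⊔ E): entailed.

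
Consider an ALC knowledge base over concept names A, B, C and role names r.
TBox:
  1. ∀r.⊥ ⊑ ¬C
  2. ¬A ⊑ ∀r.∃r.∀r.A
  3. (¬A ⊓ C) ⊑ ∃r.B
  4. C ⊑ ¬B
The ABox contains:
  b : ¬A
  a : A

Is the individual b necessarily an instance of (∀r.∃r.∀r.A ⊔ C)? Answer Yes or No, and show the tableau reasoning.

Yes

1. b : (∀r.∃r.∀r.A ⊔ C)?  L(b) = {¬A} ∪ {(∃r.∀r.∃r.¬A ⊓ ¬C)}
   clash {A, ¬A} at an ∃-successor — b ∈ (∀r.∃r.∀r.A ⊔ C)
2. Hence b : (∀r.∃r.∀r.A ⊔ C): entailed.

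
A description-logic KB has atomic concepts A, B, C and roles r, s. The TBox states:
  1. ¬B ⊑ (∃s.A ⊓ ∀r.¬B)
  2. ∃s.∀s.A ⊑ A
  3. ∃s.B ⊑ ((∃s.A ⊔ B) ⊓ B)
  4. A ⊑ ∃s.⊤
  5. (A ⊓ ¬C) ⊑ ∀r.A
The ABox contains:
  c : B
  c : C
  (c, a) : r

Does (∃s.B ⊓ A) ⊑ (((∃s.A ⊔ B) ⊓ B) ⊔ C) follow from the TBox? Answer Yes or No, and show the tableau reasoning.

1. (∃s.B ⊓ A) ⊑ (((∃s.A ⊔ B) ⊓ B) ⊔ C)  ⇔  ((∃s.B ⊓ A) ⊓ (((∀s.¬A ⊓ ¬B) ⊔ ¬B) ⊓ ¬C)) unsat w.r.t. T
   all branches close; clash {B, ¬B} at x₀
2. Hence (∃s.B ⊓ A) ⊑ (((∃s.A ⊔ B) ⊓ B) ⊔ C): entailed.

Yes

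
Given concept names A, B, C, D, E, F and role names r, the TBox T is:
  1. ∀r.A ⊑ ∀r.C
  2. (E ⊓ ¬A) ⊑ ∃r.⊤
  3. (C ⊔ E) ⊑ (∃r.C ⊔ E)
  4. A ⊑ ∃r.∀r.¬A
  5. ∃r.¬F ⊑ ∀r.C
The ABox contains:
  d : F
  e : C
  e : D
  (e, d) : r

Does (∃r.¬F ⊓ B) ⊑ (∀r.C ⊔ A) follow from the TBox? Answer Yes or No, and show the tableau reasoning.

1. (∃r.¬F ⊓ B) ⊑ (∀r.C ⊔ A)  ⇔  ((∃r.¬F ⊓ B) ⊓ (∃r.¬C ⊓ ¬A)) unsat w.r.t. T
   all branches close; clash {C, ¬C} at an ∃-successor
2. Hence (∃r.¬F ⊓ B) ⊑ (∀r.C ⊔ A): entailed.

Yes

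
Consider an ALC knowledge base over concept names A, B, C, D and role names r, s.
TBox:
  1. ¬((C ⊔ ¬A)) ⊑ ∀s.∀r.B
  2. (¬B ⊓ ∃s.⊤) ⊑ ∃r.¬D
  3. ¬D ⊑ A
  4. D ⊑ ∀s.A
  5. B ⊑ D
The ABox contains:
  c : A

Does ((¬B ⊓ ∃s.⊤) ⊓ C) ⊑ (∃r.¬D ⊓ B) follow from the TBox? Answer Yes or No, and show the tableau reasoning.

1. ((¬B ⊓ ∃s.⊤) ⊓ C) ⊑ (∃r.¬D ⊓ B)  ⇔  (((¬B ⊓ ∃s.⊤) ⊓ C) ⊓ (∀r.D ⊔ ¬B)) unsat w.r.t. T
   apply at x₀: (¬B ⊓ ∃s.⊤)⊑∃r.¬D
   open: L(x₀) ⊇ {C, D, ¬B, ∀s.A, ∃r.¬D, …} (+ ∃-successors)
2. Hence ((¬B ⊓ ∃s.⊤) ⊓ C) ⊑ (∃r.¬D ⊓ B): not entailed.

No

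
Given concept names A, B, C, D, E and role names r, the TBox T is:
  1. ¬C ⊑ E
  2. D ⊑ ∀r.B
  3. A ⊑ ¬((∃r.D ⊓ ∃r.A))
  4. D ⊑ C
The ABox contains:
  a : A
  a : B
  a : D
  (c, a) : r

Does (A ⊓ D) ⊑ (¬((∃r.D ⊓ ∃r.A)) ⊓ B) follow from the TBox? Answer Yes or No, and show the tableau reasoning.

No

1. (A ⊓ D) ⊑ (¬((∃r.D ⊓ ∃r.A)) ⊓ B)  ⇔  ((A ⊓ D) ⊓ ((∃r.D ⊓ ∃r.A) ⊔ ¬B)) unsat w.r.t. T
   apply at x₀: D⊑∀r.B; A⊑¬((∃r.D ⊓ ∃r.A)); D⊑C
   open: L(x₀) ⊇ {A, C, D, ¬B, ∀r.B, …}
2. Hence (A ⊓ D) ⊑ (¬((∃r.D ⊓ ∃r.A)) ⊓ B): not entailed.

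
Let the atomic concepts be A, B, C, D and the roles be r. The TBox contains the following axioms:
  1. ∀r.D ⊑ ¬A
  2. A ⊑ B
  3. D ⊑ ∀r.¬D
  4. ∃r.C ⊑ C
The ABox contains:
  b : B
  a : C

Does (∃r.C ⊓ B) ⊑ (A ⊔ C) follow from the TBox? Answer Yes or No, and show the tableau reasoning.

1. (∃r.C ⊓ B) ⊑ (A ⊔ C)  ⇔  ((∃r.C ⊓ B) ⊓ (¬A ⊓ ¬C)) unsat w.r.t. T
   all branches close; clash {C, ¬C} at x₀
2. Hence (∃r.C ⊓ B) ⊑ (A ⊔ C): entailed.

Yes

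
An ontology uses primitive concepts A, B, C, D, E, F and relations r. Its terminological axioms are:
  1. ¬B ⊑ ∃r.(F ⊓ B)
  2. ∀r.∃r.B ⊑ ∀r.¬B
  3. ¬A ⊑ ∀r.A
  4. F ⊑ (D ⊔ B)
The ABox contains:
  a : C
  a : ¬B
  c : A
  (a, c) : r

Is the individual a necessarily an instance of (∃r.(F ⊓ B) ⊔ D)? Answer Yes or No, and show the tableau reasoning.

Yes

1. a : (∃r.(F ⊓ B) ⊔ D)?  L(a) = {C, ¬B} ∪ {(∀r.(¬F ⊔ ¬B) ⊓ ¬D)}
   clash {B, ¬B} at a — a ∈ (∃r.(F ⊓ B) ⊔ D)
2. Hence a : (∃r.(F ⊓ B) ⊔ D): entailed.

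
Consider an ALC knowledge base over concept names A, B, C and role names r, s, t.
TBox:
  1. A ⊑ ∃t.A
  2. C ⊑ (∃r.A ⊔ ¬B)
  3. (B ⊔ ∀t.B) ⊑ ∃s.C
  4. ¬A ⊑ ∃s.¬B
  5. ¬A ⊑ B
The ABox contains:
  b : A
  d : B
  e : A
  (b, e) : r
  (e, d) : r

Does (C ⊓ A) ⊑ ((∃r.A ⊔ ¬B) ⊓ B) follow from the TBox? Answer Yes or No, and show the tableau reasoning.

No

1. (C ⊓ A) ⊑ ((∃r.A ⊔ ¬B) ⊓ B)  ⇔  ((C ⊓ A) ⊓ ((∀r.¬A ⊓ B) ⊔ ¬B)) unsat w.r.t. T
   apply at x₀: A⊑∃t.A; C⊑(∃r.A ⊔ ¬B)
   open: L(x₀) ⊇ {A, C, ¬B, ∃r.A, ∃t.A, …} (+ ∃-successors)
2. Hence (C ⊓ A) ⊑ ((∃r.A ⊔ ¬B) ⊓ B): not entailed.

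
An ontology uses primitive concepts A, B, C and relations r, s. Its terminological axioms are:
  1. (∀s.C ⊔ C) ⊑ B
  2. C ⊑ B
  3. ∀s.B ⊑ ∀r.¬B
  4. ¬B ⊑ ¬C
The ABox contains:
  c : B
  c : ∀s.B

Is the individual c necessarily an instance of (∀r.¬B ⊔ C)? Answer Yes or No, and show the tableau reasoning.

Yes

1. c : (∀r.¬B ⊔ C)?  L(c) = {B, ∀s.B} ∪ {(∃r.B ⊓ ¬C)}
   clash {B, ¬B} at an ∃-successor — c ∈ (∀r.¬B ⊔ C)
2. Hence c : (∀r.¬B ⊔ C): entailed.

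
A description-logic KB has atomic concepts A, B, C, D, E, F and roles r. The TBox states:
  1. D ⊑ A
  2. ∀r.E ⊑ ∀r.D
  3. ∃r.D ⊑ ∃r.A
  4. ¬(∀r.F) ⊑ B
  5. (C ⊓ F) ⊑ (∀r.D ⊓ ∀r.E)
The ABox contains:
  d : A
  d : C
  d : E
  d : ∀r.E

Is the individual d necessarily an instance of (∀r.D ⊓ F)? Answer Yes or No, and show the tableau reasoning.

1. d : (∀r.D ⊓ F)?  L(d) = {A, C, E, ∀r.E} ∪ {(∃r.¬D ⊔ ¬F)}
   apply at d: ∀r.E⊑∀r.D
   open: L(d) ⊇ {A, C, E, ¬F, ∀r.D, …} — d ∉ (∀r.D ⊓ F) possible
2. Hence d : (∀r.D ⊓ F): not entailed.

No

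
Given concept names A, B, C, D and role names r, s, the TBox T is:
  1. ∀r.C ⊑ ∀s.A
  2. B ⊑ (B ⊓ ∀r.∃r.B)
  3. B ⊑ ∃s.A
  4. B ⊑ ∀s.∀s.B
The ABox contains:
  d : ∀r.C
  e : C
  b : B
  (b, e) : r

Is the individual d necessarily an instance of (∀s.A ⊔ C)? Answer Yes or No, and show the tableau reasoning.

1. d : (∀s.A ⊔ C)?  L(d) = {∀r.C} ∪ {(∃s.¬A ⊓ ¬C)}
   clash {A, ¬A} at an ∃-successor — d ∈ (∀s.A ⊔ C)
2. Hence d : (∀s.A ⊔ C): entailed.

Yes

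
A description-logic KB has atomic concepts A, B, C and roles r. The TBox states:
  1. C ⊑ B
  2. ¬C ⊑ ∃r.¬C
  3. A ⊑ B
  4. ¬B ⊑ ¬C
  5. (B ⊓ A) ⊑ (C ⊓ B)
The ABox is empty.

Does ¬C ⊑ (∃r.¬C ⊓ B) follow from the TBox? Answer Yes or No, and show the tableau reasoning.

No

1. ¬C ⊑ (∃r.¬C ⊓ B)  ⇔  (¬C ⊓ (∀r.C ⊔ ¬B)) unsat w.r.t. T
   apply at x₀: ¬C⊑∃r.¬C
   open: L(x₀) ⊇ {¬A, ¬B, ¬C, ∃r.¬C} (+ ∃-successors)
2. Hence ¬C ⊑ (∃r.¬C ⊓ B): not entailed.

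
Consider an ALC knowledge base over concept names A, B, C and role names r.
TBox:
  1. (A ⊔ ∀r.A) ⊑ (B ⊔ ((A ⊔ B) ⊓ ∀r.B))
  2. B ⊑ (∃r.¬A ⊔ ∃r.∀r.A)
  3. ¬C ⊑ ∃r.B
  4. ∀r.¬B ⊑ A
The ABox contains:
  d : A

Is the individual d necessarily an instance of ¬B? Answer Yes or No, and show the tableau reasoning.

1. d : ¬B?  L(d) = {A} ∪ {B}
   apply at d: B⊑(∃r.¬A ⊔ ∃r.∀r.A)
   open: L(d) ⊇ {A, B, C, ∃r.¬A} (+ ∃-successors) — d ∉ ¬B possible
2. Hence d : ¬B: not entailed.

No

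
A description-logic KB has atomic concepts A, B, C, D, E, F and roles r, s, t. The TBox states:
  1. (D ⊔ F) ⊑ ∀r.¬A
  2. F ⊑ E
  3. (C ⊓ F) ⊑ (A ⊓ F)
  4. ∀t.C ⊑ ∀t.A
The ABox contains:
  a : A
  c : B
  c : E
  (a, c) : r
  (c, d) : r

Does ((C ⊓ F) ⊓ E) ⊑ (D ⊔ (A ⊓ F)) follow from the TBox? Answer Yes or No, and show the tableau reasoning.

Yes

1. ((C ⊓ F) ⊓ E) ⊑ (D ⊔ (A ⊓ F))  ⇔  (((C ⊓ F) ⊓ E) ⊓ (¬D ⊓ (¬A ⊔ ¬F))) unsat w.r.t. T
   all branches close; clash {F, ¬F} at x₀
2. Hence ((C ⊓ F) ⊓ E) ⊑ (D ⊔ (A ⊓ F)): entailed.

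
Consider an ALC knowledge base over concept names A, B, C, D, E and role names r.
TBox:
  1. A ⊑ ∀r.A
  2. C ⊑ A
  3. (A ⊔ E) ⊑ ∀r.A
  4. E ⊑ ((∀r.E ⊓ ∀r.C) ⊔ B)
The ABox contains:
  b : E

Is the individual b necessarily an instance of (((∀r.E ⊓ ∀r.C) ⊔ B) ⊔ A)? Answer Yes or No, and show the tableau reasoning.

Yes

1. b : (((∀r.E ⊓ ∀r.C) ⊔ B) ⊔ A)?  L(b) = {E} ∪ {(((∃r.¬E ⊔ ∃r.¬C) ⊓ ¬B) ⊓ ¬A)}
   clash {A, ¬A} at b — b ∈ (((∀r.E ⊓ ∀r.C) ⊔ B) ⊔ A)
2. Hence b : (((∀r.E ⊓ ∀r.C) ⊔ B) ⊔ A): entailed.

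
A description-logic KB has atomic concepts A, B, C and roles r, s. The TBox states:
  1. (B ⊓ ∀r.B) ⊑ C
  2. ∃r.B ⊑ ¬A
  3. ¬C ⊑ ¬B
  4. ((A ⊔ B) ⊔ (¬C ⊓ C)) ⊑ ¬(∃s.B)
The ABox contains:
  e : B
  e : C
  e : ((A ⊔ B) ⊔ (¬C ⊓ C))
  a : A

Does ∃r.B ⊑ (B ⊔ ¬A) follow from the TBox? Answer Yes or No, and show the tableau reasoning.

1. ∃r.B ⊑ (B ⊔ ¬A)  ⇔  (∃r.B ⊓ (¬B ⊓ A)) unsat w.r.t. T
   all branches close; clash {A, ¬A} at x₀
2. Hence ∃r.B ⊑ (B ⊔ ¬A): entailed.

Yes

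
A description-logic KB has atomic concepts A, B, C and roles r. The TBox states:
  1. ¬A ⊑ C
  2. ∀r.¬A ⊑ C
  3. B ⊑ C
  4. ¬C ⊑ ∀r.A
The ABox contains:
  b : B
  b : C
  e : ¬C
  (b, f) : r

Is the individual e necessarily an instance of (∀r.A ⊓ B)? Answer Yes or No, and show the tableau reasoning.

No

1. e : (∀r.A ⊓ B)?  L(e) = {¬C} ∪ {(∃r.¬A ⊔ ¬B)}
   apply at e: ¬C⊑∀r.A
   open: L(e) ⊇ {A, ¬B, ¬C, ∀r.A, ∃r.A} (+ ∃-successors) — e ∉ (∀r.A ⊓ B) possible
2. Hence e : (∀r.A ⊓ B): not entailed.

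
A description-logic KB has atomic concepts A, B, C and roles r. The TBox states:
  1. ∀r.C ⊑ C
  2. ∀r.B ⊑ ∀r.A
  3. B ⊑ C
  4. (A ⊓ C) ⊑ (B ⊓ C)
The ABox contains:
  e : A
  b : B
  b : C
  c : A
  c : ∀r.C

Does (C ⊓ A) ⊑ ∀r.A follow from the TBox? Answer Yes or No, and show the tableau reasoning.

1. (C ⊓ A) ⊑ ∀r.A  ⇔  ((C ⊓ A) ⊓ ∃r.¬A) unsat w.r.t. T
   open: L(x₀) ⊇ {A, B, C, ∃r.¬A, ∃r.¬B} (+ ∃-successors)
2. Hence (C ⊓ A) ⊑ ∀r.A: not entailed.

No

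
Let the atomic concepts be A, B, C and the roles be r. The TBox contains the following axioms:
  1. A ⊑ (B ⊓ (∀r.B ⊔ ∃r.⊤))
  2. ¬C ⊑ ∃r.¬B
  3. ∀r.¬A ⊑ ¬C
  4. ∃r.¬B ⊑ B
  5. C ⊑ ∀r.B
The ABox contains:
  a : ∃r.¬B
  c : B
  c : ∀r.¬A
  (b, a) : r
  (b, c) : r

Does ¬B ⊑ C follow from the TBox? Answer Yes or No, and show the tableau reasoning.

1. ¬B ⊑ C  ⇔  (¬B ⊓ ¬C) unsat w.r.t. T
   all branches close; clash {B, ¬B} at x₀
2. Hence ¬B ⊑ C: entailed.

Yes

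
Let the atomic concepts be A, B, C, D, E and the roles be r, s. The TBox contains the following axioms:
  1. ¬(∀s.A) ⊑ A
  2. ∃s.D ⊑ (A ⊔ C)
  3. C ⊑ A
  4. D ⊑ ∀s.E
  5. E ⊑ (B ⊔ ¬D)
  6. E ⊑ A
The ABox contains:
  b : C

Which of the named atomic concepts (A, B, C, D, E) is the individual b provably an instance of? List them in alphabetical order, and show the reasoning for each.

1. b : A?  L(b) = {C} ∪ {¬A}
   clash {A, ¬A} at b — b ∈ A
2. b : B?  L(b) = {C} ∪ {¬B}
   apply at b: C⊑A
   open: L(b) ⊇ {A, C, ¬B, ¬D, ¬E, …} — b ∉ B possible
3. b : C?  L(b) = {C} ∪ {¬C}
   clash {C, ¬C} at b — b ∈ C
4. b : D?  L(b) = {C} ∪ {¬D}
   apply at b: C⊑A
   open: L(b) ⊇ {A, C, ¬D, ¬E, ∀s.¬D} — b ∉ D possible
5. b : E?  L(b) = {C} ∪ {¬E}
   apply at b: C⊑A
   open: L(b) ⊇ {A, C, ¬D, ¬E, ∀s.¬D} — b ∉ E possible
6. Entailed for b: {A, C}

{A, C}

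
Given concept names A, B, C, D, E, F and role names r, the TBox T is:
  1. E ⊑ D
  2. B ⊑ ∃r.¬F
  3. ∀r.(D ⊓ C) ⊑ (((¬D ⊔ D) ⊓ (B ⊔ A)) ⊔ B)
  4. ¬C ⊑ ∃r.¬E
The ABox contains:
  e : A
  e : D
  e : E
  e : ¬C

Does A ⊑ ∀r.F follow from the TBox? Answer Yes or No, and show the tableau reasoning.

No

1. A ⊑ ∀r.F  ⇔  (A ⊓ ∃r.¬F) unsat w.r.t. T
   open: L(x₀) ⊇ {A, C, ¬E, ∃r.(¬D ⊔ ¬C), ∃r.¬F} (+ ∃-successors)
2. Hence A ⊑ ∀r.F: not entailed.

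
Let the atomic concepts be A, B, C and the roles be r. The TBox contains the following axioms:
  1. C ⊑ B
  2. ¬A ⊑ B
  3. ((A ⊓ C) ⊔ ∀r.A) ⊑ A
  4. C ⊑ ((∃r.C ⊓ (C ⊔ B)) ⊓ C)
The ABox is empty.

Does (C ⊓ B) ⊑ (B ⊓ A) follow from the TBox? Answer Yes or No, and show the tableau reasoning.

1. (C ⊓ B) ⊑ (B ⊓ A)  ⇔  ((C ⊓ B) ⊓ (¬B ⊔ ¬A)) unsat w.r.t. T
   apply at x₀: C⊑((∃r.C ⊓ (C ⊔ B)) ⊓ C)
   open: L(x₀) ⊇ {B, C, ¬A, ∃r.C, ∃r.¬A} (+ ∃-successors)
2. Hence (C ⊓ B) ⊑ (B ⊓ A): not entailed.

No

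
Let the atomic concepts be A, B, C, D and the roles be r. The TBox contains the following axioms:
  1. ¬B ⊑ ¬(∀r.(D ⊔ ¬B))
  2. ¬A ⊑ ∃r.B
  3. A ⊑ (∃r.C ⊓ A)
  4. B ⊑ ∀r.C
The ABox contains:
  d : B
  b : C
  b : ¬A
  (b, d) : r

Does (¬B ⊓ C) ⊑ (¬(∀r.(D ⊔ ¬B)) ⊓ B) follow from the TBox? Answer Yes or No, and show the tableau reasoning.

No

1. (¬B ⊓ C) ⊑ (¬(∀r.(D ⊔ ¬B)) ⊓ B)  ⇔  ((¬B ⊓ C) ⊓ (∀r.(D ⊔ ¬B) ⊔ ¬B)) unsat w.r.t. T
   apply at x₀: ¬B⊑¬(∀r.(D ⊔ ¬B))
   open: L(x₀) ⊇ {A, C, ¬B, ∃r.(¬D ⊓ B), ∃r.C} (+ ∃-successors)
2. Hence (¬B ⊓ C) ⊑ (¬(∀r.(D ⊔ ¬B)) ⊓ B): not entailed.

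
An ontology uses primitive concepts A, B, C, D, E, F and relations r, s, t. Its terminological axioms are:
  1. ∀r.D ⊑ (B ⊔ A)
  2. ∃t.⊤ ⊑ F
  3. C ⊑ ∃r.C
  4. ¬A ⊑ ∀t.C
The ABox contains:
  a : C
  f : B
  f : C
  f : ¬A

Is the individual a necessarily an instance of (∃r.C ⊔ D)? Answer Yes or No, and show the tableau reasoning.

Yes

1. a : (∃r.C ⊔ D)?  L(a) = {C} ∪ {(∀r.¬C ⊓ ¬D)}
   clash {C, ¬C} at an ∃-successor — a ∈ (∃r.C ⊔ D)
2. Hence a : (∃r.C ⊔ D): entailed.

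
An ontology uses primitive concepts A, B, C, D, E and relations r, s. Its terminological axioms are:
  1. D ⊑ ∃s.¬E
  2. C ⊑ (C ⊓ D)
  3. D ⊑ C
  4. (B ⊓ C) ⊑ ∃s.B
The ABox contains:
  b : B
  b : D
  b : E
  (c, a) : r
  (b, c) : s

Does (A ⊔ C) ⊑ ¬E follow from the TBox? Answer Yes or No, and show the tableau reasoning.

No

1. (A ⊔ C) ⊑ ¬E  ⇔  ((A ⊔ C) ⊓ E) unsat w.r.t. T
   open: L(x₀) ⊇ {A, E, ¬C, ¬D}
2. Hence (A ⊔ C) ⊑ ¬E: not entailed.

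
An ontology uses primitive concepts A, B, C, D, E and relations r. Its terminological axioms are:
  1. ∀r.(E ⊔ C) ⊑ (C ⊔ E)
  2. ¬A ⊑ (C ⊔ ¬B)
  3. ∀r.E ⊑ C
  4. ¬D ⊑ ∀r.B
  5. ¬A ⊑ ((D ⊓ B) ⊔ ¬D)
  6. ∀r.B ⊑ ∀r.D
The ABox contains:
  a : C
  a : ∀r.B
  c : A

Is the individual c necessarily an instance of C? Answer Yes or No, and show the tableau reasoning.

No

1. c : C?  L(c) = {A} ∪ {¬C}
   open: L(c) ⊇ {A, D, ¬C, ∃r.(¬E ⊓ ¬C), ∃r.¬B, …} (+ ∃-successors) — c ∉ C possible
2. Hence c : C: not entailed.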